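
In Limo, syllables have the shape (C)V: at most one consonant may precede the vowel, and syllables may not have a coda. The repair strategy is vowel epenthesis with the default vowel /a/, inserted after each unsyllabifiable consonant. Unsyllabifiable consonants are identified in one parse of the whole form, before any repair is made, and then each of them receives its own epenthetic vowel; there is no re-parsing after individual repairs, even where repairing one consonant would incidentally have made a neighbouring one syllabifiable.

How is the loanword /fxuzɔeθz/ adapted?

Under (C)V, the unsyllabifiable consonants are /f/, /θ/, /z/ (no codas are permitted; onsets are limited to one consonant).
Each unlicensed consonant becomes the onset of a new syllable: /f/ → /fa/, /θ/ → /θa/, /z/ → /za/.

faxuzɔeθaza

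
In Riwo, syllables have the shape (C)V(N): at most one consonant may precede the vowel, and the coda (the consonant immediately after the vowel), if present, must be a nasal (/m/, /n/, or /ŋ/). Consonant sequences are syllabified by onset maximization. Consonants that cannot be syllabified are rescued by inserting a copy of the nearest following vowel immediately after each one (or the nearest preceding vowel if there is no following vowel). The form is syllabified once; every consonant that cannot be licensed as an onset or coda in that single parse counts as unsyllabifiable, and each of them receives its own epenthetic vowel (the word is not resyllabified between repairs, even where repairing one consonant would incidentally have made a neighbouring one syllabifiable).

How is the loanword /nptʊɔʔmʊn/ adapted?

nʊpʊtʊɔʔʊmʊn

Under (C)V(N), the unsyllabifiable consonants are /n/, /p/, /ʔ/ (only a nasal (/m/, /n/, or /ŋ/) is licensed in coda position; onsets are limited to one consonant).
Inserting the epenthetic vowel yields /n/ → /nʊ/, /p/ → /pʊ/, /ʔ/ → /ʔʊ/.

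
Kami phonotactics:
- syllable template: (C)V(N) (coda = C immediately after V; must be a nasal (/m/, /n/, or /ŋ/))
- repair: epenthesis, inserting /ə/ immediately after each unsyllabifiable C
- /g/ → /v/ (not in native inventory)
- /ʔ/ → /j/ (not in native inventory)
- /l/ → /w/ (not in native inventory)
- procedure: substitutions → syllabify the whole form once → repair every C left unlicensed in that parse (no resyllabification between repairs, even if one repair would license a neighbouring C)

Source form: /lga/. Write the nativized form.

Substitution: /l/ → /w/, /g/ → /v/, giving /wva/.
Syllabifying with onset maximization leaves /w/ stranded (only a nasal (/m/, /n/, or /ŋ/) is licensed in coda position; onsets are limited to one consonant).
Each unlicensed consonant becomes the onset of a new syllable: /w/ → /wə/.

wəva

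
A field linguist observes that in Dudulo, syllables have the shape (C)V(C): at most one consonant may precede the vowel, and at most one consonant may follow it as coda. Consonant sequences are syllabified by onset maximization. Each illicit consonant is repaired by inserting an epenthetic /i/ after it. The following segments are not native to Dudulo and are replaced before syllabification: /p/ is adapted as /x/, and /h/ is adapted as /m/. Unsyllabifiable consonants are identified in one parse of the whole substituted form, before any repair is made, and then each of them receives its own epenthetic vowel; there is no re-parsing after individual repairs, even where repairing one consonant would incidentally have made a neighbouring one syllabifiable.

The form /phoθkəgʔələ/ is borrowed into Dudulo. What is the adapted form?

Substitution: /p/ → /x/, /h/ → /m/, giving /xmoθkəgʔələ/.
Syllabifying with onset maximization leaves /x/ stranded (at most one coda consonant is licensed; onsets are limited to one consonant).
Inserting the epenthetic vowel yields /x/ → /xi/.

ximoθkəgʔələ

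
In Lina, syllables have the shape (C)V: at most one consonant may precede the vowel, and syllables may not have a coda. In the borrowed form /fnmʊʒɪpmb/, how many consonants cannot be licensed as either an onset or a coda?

Syllabifying with onset maximization leaves /f/, /n/, /p/, /m/, /b/ stranded (no codas are permitted; onsets are limited to one consonant).

5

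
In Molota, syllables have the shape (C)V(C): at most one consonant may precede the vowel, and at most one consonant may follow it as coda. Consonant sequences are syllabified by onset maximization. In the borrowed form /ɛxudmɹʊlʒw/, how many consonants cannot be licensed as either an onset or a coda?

Syllabifying with onset maximization leaves /m/, /ʒ/, /w/ stranded (at most one coda consonant is licensed; onsets are limited to one consonant).

3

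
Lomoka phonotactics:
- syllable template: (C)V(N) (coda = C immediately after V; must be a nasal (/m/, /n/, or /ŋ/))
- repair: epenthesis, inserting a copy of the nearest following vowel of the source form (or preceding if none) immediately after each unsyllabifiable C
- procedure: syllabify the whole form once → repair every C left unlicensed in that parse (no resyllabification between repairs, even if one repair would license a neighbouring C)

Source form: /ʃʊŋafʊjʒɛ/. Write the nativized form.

ʃʊŋafʊjɛʒɛ

Under (C)V(N), the unsyllabifiable consonants are /j/ (only a nasal (/m/, /n/, or /ŋ/) is licensed in coda position; onsets are limited to one consonant).
Epenthesis after each stranded consonant: /j/ → /jɛ/.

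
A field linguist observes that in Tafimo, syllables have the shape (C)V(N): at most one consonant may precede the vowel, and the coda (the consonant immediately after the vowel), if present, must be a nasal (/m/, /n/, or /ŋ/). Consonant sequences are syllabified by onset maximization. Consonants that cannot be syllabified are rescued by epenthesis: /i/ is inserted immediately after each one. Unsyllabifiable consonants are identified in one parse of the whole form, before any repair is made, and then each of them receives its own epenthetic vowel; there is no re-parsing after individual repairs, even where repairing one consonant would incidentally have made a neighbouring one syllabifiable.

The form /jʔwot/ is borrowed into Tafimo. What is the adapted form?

jiʔiwoti

The consonants /j/, /ʔ/, /t/ cannot be parsed into a legal (C)V(N) syllable (only a nasal (/m/, /n/, or /ŋ/) is licensed in coda position; onsets are limited to one consonant).
Epenthesis after each stranded consonant: /j/ → /ji/, /ʔ/ → /ʔi/, /t/ → /ti/.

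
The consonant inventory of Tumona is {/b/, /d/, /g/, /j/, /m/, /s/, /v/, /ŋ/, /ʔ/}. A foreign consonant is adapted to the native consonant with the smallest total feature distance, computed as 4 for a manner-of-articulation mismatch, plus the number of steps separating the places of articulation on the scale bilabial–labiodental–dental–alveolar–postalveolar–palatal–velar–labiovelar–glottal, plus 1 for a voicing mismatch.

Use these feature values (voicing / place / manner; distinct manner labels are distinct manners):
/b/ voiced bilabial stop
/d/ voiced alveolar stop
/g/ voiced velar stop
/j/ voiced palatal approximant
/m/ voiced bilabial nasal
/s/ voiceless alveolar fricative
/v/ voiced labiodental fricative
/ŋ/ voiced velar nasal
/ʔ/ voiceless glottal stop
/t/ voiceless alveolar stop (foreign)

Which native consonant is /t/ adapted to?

/d/ is closest: same manner (stop), place distance 0 (alveolar→alveolar), voicing differs (+1); total 1. Next closest is /b/ at distance 4.

d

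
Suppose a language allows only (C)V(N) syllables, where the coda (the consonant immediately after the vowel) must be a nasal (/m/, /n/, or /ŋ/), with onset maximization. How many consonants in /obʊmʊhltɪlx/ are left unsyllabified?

Syllabifying with onset maximization leaves /h/, /l/, /l/, /x/ stranded (only a nasal (/m/, /n/, or /ŋ/) is licensed in coda position; onsets are limited to one consonant).

4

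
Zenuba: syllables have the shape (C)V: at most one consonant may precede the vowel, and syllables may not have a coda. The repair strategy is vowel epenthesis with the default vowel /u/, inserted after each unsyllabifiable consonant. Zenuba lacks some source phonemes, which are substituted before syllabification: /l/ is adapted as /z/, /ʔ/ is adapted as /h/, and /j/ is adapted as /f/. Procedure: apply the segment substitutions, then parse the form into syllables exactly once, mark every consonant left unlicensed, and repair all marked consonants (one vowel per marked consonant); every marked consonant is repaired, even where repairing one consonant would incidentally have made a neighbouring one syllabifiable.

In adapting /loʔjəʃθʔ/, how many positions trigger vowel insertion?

4

After substitution the input is /zohfəʃθh/.
The unsyllabifiable consonants are /h/, /ʃ/, /θ/, /h/; each receives one epenthetic vowel.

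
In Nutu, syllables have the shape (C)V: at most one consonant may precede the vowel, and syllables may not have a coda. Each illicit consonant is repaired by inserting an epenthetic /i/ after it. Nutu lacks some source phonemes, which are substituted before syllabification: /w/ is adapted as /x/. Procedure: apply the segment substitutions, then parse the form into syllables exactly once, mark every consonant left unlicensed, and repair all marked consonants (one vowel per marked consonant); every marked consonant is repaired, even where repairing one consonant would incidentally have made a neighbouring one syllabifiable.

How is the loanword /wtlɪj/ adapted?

Substitution: /w/ → /x/, giving /xtlɪj/.
The consonants /x/, /t/, /j/ cannot be parsed into a legal (C)V syllable (no codas are permitted; onsets are limited to one consonant).
Each unlicensed consonant becomes the onset of a new syllable: /x/ → /xi/, /t/ → /ti/, /j/ → /ji/.

xitilɪji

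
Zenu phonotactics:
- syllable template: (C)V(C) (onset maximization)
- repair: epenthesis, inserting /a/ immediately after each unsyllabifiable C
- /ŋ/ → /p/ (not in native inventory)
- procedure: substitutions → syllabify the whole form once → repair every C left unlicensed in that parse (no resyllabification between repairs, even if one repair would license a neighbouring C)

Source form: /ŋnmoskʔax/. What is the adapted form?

panamoskaʔax

Substitution: /ŋ/ → /p/, giving /pnmoskʔax/.
The consonants /p/, /n/, /k/ cannot be parsed into a legal (C)V(C) syllable (at most one coda consonant is licensed; onsets are limited to one consonant).
Epenthesis after each stranded consonant: /p/ → /pa/, /n/ → /na/, /k/ → /ka/.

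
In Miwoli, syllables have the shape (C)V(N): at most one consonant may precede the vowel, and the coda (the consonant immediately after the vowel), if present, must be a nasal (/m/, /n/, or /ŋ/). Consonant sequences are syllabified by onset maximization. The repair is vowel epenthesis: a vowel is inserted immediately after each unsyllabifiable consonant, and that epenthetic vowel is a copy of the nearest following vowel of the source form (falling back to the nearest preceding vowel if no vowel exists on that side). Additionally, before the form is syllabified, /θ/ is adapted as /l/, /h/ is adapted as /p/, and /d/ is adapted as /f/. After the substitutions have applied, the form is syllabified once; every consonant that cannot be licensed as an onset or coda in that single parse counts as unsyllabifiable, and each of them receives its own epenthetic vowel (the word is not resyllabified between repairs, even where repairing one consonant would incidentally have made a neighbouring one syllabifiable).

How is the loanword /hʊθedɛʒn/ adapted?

pʊlefɛʒɛnɛ

Substitution: /h/ → /p/, /θ/ → /l/, /d/ → /f/, giving /pʊlefɛʒn/.
Under (C)V(N), the unsyllabifiable consonants are /ʒ/, /n/ (only a nasal (/m/, /n/, or /ŋ/) is licensed in coda position; onsets are limited to one consonant).
Inserting the epenthetic vowel yields /ʒ/ → /ʒɛ/, /n/ → /nɛ/.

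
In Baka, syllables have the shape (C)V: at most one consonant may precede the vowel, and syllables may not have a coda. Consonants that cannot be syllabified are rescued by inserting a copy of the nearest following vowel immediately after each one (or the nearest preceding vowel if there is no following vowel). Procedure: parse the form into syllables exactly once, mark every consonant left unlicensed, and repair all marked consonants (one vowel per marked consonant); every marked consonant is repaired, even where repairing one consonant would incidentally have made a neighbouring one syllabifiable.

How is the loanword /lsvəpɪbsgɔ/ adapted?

ləsəvəpɪbɔsɔgɔ

The consonants /l/, /s/, /b/, /s/ cannot be parsed into a legal (C)V syllable (no codas are permitted; onsets are limited to one consonant).
Inserting the epenthetic vowel yields /l/ → /lə/, /s/ → /sə/, /b/ → /bɔ/, /s/ → /sɔ/.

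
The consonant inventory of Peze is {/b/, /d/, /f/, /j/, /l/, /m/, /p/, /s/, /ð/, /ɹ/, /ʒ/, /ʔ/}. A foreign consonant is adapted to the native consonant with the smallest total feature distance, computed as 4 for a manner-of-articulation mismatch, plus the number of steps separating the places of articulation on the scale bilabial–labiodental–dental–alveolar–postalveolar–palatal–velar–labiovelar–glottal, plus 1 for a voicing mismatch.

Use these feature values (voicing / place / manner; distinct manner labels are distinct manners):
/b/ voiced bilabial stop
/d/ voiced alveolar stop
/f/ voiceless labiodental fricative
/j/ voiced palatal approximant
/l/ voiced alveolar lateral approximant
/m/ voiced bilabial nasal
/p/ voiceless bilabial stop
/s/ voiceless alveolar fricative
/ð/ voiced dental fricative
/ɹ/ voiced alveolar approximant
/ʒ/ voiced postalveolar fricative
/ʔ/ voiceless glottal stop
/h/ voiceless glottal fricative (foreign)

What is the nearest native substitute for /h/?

/ʔ/ is closest: manner differs (fricative→stop, +4), place distance 0 (glottal→glottal), same voicing; total 4. Next closest is /s/ at distance 5.

ʔ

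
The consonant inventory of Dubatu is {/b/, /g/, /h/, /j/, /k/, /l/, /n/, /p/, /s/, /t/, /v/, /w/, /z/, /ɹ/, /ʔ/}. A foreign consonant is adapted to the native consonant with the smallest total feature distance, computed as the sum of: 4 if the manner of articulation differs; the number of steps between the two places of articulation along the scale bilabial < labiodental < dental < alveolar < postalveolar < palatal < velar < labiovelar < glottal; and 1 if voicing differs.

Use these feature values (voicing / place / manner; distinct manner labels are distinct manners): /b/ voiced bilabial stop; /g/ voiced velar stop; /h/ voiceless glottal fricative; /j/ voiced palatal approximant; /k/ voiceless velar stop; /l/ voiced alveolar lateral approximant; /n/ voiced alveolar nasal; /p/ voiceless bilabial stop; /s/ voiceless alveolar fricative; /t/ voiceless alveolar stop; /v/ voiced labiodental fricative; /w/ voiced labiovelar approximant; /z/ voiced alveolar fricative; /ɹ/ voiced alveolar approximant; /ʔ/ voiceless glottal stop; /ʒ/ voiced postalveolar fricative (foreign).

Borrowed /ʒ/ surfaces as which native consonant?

/z/ is closest: same manner (fricative), place distance 1 (postalveolar→alveolar), same voicing; total 1. Next closest is /s/ at distance 2.

z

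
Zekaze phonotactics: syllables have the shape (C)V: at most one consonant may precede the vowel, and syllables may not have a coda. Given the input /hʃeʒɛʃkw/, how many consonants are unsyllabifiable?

Syllabifying with onset maximization leaves /h/, /ʃ/, /k/, /w/ stranded (no codas are permitted; onsets are limited to one consonant).

4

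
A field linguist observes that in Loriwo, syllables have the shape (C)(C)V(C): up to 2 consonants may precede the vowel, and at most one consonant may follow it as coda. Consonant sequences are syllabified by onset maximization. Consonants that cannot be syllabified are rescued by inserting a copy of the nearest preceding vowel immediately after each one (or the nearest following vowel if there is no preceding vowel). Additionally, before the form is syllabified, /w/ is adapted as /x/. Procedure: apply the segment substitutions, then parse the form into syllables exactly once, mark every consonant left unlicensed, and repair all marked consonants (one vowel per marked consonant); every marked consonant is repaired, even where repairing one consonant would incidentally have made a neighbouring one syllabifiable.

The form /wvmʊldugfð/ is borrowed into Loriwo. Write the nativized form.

xʊvmʊldugfuðu

Substitution: /w/ → /x/, giving /xvmʊldugfð/.
Syllabifying with onset maximization leaves /x/, /f/, /ð/ stranded (at most one coda consonant is licensed; onsets may contain at most 2 consonants).
Epenthesis after each stranded consonant: /x/ → /xʊ/, /f/ → /fu/, /ð/ → /ðu/.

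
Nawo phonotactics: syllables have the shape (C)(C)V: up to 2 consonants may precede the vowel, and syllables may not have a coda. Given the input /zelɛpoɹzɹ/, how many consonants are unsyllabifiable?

Syllabifying with onset maximization leaves /ɹ/, /z/, /ɹ/ stranded (no codas are permitted; onsets may contain at most 2 consonants).

3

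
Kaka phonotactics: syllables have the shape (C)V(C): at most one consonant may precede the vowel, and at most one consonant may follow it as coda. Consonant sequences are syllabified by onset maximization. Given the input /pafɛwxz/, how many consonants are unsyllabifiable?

2

The consonants /x/, /z/ cannot be parsed into a legal (C)V(C) syllable (at most one coda consonant is licensed; onsets are limited to one consonant).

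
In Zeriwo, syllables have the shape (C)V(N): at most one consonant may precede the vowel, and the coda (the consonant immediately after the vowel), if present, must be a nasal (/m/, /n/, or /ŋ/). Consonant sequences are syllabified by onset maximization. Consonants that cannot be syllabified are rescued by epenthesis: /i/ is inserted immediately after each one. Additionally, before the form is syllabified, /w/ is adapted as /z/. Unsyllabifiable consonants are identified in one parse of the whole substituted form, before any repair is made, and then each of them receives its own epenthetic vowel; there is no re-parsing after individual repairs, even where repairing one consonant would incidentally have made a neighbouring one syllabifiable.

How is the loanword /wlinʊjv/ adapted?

Substitution: /w/ → /z/, giving /zlinʊjv/.
Under (C)V(N), the unsyllabifiable consonants are /z/, /j/, /v/ (only a nasal (/m/, /n/, or /ŋ/) is licensed in coda position; onsets are limited to one consonant).
Inserting the epenthetic vowel yields /z/ → /zi/, /j/ → /ji/, /v/ → /vi/.

zilinʊjivi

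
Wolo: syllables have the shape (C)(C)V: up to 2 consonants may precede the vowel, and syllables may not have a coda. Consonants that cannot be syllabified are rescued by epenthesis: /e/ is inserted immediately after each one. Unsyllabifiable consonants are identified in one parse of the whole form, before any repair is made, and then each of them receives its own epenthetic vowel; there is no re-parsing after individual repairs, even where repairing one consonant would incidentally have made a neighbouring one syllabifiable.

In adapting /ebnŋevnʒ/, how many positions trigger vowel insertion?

The unsyllabifiable consonants are /b/, /v/, /n/, /ʒ/; each receives one epenthetic vowel.

4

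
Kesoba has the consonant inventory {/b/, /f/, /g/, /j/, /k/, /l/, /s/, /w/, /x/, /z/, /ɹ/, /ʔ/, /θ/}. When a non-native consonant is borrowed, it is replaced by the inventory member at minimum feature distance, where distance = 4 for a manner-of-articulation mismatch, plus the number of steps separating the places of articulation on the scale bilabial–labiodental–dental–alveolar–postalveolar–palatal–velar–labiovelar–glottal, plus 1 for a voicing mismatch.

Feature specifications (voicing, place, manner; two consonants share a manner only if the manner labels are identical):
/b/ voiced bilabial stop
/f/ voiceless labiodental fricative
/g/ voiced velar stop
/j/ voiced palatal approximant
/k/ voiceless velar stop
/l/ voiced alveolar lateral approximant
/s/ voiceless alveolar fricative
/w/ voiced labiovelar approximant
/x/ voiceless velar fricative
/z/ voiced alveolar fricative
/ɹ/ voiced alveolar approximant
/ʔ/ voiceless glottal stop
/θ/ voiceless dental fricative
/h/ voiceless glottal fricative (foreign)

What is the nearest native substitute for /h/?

x

/x/ is closest: same manner (fricative), place distance 2 (glottal→velar), same voicing; total 2. Next closest is /ʔ/ at distance 4.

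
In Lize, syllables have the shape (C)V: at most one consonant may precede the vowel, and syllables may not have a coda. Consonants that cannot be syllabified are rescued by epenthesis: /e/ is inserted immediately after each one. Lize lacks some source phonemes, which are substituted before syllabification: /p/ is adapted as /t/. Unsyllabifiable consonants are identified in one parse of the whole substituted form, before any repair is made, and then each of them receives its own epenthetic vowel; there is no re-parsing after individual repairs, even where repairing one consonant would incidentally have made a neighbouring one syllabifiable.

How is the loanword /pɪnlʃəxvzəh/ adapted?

Substitution: /p/ → /t/, giving /tɪnlʃəxvzəh/.
The consonants /n/, /l/, /x/, /v/, /h/ cannot be parsed into a legal (C)V syllable (no codas are permitted; onsets are limited to one consonant).
Each unlicensed consonant becomes the onset of a new syllable: /n/ → /ne/, /l/ → /le/, /x/ → /xe/, /v/ → /ve/, /h/ → /he/.

tɪneleʃəxevezəhe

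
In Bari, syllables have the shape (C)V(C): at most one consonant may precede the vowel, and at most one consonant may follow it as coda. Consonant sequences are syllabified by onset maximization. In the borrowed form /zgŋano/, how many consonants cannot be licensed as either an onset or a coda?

Syllabifying with onset maximization leaves /z/, /g/ stranded (at most one coda consonant is licensed; onsets are limited to one consonant).

2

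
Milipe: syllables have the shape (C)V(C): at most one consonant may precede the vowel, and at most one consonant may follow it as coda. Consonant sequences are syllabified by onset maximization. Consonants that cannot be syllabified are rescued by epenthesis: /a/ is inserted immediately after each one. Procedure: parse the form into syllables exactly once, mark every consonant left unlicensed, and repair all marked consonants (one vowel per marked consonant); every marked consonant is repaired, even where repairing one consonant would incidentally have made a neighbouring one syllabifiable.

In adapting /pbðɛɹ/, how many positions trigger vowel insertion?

The unsyllabifiable consonants are /p/, /b/; each receives one epenthetic vowel.

2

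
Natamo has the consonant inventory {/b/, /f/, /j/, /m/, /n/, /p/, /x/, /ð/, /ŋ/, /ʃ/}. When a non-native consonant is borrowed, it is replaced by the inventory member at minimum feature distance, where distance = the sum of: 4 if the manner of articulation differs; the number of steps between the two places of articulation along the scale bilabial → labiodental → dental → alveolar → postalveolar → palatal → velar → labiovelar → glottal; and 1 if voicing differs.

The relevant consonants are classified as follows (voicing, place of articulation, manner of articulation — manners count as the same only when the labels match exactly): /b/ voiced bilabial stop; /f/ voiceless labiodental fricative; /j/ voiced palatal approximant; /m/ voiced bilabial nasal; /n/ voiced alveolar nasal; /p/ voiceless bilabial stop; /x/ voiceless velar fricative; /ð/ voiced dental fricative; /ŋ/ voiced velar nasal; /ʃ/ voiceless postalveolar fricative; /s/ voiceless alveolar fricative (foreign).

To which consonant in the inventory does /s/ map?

/ʃ/ is closest: same manner (fricative), place distance 1 (alveolar→postalveolar), same voicing; total 1. Next closest is /f/ at distance 2.

ʃ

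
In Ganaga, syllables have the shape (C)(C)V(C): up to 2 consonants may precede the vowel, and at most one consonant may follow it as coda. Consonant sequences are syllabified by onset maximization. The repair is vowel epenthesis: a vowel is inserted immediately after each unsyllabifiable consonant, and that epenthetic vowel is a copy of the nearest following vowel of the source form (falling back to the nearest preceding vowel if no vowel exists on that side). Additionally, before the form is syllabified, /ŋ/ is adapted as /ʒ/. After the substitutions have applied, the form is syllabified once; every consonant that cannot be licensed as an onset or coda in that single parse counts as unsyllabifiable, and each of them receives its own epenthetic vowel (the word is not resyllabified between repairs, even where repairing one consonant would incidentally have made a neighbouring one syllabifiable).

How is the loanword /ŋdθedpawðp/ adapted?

ʒedθedpawðapa

Substitution: /ŋ/ → /ʒ/, giving /ʒdθedpawðp/.
The consonants /ʒ/, /ð/, /p/ cannot be parsed into a legal (C)(C)V(C) syllable (at most one coda consonant is licensed; onsets may contain at most 2 consonants).
Inserting the epenthetic vowel yields /ʒ/ → /ʒe/, /ð/ → /ða/, /p/ → /pa/.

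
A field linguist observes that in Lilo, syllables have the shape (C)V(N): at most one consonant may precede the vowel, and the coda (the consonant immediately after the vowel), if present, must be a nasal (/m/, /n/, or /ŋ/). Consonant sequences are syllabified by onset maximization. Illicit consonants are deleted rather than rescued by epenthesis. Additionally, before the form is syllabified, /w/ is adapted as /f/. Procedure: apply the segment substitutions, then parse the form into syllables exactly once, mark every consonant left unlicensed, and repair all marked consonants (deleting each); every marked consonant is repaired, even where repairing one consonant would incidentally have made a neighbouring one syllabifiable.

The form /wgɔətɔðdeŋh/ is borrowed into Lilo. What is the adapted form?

gɔətɔdeŋ

Substitution: /w/ → /f/, giving /fgɔətɔðdeŋh/.
The consonants /f/, /ð/, /h/ cannot be parsed into a legal (C)V(N) syllable (only a nasal (/m/, /n/, or /ŋ/) is licensed in coda position; onsets are limited to one consonant).
Deletion applies to /f/, /ð/, /h/.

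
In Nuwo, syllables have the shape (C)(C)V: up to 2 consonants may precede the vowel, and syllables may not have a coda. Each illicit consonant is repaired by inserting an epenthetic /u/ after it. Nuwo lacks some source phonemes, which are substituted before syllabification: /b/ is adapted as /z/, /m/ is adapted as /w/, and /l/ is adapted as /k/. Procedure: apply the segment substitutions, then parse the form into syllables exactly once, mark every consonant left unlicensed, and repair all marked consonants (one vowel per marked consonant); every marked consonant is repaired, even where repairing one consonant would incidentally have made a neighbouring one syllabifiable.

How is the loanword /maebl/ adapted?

Substitution: /m/ → /w/, /b/ → /z/, /l/ → /k/, giving /waezk/.
Under (C)(C)V, the unsyllabifiable consonants are /z/, /k/ (no codas are permitted; onsets may contain at most 2 consonants).
Epenthesis after each stranded consonant: /z/ → /zu/, /k/ → /ku/.

waezuku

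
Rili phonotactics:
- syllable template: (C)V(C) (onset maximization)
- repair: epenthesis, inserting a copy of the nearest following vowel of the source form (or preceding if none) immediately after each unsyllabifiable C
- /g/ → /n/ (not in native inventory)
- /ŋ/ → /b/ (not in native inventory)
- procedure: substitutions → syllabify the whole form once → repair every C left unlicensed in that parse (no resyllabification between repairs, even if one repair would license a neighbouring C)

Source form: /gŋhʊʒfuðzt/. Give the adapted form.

nʊbʊhʊʒfuðzutu

Substitution: /g/ → /n/, /ŋ/ → /b/, giving /nbhʊʒfuðzt/.
Under (C)V(C), the unsyllabifiable consonants are /n/, /b/, /z/, /t/ (at most one coda consonant is licensed; onsets are limited to one consonant).
Inserting the epenthetic vowel yields /n/ → /nʊ/, /b/ → /bʊ/, /z/ → /zu/, /t/ → /tu/.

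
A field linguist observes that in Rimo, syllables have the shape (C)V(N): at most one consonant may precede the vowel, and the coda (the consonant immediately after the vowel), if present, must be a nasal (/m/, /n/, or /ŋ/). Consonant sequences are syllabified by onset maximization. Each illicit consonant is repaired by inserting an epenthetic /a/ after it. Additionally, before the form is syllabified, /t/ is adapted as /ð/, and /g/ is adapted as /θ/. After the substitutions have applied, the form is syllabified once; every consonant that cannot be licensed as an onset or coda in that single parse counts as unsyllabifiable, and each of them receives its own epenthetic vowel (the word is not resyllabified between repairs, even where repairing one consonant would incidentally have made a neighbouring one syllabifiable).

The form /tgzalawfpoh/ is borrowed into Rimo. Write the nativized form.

ðaθazalawafapoha

Substitution: /t/ → /ð/, /g/ → /θ/, giving /ðθzalawfpoh/.
Under (C)V(N), the unsyllabifiable consonants are /ð/, /θ/, /w/, /f/, /h/ (only a nasal (/m/, /n/, or /ŋ/) is licensed in coda position; onsets are limited to one consonant).
Epenthesis after each stranded consonant: /ð/ → /ða/, /θ/ → /θa/, /w/ → /wa/, /f/ → /fa/, /h/ → /ha/.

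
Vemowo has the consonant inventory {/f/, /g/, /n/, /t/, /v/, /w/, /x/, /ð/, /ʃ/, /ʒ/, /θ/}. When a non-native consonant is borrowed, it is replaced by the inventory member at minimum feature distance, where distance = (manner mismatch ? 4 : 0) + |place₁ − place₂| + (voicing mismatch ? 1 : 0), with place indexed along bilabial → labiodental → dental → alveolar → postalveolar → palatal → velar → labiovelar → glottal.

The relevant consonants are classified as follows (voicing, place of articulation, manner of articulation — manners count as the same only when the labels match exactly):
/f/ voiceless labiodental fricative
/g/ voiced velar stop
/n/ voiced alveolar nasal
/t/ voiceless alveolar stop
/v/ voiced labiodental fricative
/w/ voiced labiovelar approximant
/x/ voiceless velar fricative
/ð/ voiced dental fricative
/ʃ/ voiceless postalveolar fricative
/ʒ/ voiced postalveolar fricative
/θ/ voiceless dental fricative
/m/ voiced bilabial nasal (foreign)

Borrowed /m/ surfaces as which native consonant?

/n/ is closest: same manner (nasal), place distance 3 (bilabial→alveolar), same voicing; total 3. Next closest is /v/ at distance 5.

n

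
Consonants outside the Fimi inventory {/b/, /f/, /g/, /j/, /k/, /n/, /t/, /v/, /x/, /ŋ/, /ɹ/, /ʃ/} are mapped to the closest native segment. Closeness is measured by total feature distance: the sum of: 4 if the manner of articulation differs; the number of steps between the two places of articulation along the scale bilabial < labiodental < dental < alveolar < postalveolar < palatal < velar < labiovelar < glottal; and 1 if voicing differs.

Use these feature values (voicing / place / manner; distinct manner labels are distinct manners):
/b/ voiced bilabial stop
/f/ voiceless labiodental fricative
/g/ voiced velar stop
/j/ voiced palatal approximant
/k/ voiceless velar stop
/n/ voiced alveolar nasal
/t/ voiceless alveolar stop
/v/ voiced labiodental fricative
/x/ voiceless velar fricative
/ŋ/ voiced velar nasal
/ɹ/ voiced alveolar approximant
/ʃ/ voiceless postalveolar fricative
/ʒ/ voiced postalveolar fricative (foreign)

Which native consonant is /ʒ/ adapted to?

ʃ

/ʃ/ is closest: same manner (fricative), place distance 0 (postalveolar→postalveolar), voicing differs (+1); total 1. Next closest is /v/ at distance 3.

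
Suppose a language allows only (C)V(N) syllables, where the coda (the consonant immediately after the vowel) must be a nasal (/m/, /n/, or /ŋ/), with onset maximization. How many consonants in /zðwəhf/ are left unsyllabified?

The consonants /z/, /ð/, /h/, /f/ cannot be parsed into a legal (C)V(N) syllable (only a nasal (/m/, /n/, or /ŋ/) is licensed in coda position; onsets are limited to one consonant).

4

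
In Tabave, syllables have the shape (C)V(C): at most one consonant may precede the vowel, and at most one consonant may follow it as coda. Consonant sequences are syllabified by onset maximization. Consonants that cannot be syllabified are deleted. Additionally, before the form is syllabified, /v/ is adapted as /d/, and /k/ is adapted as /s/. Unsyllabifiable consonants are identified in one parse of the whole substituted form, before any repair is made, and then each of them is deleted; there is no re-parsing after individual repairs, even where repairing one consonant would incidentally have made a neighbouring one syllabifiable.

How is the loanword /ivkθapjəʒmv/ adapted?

Substitution: /v/ → /d/, /k/ → /s/, giving /idsθapjəʒmd/.
The consonants /s/, /m/, /d/ cannot be parsed into a legal (C)V(C) syllable (at most one coda consonant is licensed; onsets are limited to one consonant).
Deleting the stranded consonants removes /s/, /m/, /d/.

idθapjəʒ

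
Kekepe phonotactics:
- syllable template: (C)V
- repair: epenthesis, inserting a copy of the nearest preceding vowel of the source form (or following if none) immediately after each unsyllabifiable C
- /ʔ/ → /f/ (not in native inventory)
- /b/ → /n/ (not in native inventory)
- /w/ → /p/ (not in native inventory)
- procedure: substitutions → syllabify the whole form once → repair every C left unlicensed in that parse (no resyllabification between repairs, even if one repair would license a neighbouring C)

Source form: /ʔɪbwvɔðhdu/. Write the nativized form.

Substitution: /ʔ/ → /f/, /b/ → /n/, /w/ → /p/, giving /fɪnpvɔðhdu/.
The consonants /n/, /p/, /ð/, /h/ cannot be parsed into a legal (C)V syllable (no codas are permitted; onsets are limited to one consonant).
Each unlicensed consonant becomes the onset of a new syllable: /n/ → /nɪ/, /p/ → /pɪ/, /ð/ → /ðɔ/, /h/ → /hɔ/.

fɪnɪpɪvɔðɔhɔdu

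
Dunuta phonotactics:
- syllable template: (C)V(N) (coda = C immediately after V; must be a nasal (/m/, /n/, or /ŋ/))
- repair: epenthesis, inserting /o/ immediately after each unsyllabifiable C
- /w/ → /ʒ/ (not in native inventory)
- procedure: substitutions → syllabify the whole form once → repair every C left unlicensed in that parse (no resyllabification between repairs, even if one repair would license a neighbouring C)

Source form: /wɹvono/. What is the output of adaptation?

Substitution: /w/ → /ʒ/, giving /ʒɹvono/.
Under (C)V(N), the unsyllabifiable consonants are /ʒ/, /ɹ/ (only a nasal (/m/, /n/, or /ŋ/) is licensed in coda position; onsets are limited to one consonant).
Epenthesis after each stranded consonant: /ʒ/ → /ʒo/, /ɹ/ → /ɹo/.

ʒoɹovono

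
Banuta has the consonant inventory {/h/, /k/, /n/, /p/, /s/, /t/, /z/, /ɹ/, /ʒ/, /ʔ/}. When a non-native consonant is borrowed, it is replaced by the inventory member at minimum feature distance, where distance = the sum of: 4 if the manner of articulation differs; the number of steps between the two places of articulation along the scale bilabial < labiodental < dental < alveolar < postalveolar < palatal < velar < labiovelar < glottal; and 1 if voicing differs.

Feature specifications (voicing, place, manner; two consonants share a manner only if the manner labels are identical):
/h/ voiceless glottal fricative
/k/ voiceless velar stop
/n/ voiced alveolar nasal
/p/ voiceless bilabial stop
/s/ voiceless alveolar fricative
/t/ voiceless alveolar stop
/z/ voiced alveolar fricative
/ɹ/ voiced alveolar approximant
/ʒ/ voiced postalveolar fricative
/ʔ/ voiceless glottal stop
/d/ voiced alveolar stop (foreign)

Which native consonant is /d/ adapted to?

/t/ is closest: same manner (stop), place distance 0 (alveolar→alveolar), voicing differs (+1); total 1. Next closest is /k/ at distance 4.

t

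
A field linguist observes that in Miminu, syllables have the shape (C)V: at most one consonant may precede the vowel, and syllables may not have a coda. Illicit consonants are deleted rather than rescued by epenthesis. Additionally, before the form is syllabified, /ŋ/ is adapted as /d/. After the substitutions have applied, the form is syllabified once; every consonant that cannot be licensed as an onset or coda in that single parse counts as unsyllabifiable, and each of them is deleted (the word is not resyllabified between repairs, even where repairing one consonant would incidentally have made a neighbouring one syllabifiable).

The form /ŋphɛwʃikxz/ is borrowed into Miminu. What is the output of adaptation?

hɛʃi

Substitution: /ŋ/ → /d/, giving /dphɛwʃikxz/.
The consonants /d/, /p/, /w/, /k/, /x/, /z/ cannot be parsed into a legal (C)V syllable (no codas are permitted; onsets are limited to one consonant).
Deletion applies to /d/, /p/, /w/, /k/, /x/, /z/.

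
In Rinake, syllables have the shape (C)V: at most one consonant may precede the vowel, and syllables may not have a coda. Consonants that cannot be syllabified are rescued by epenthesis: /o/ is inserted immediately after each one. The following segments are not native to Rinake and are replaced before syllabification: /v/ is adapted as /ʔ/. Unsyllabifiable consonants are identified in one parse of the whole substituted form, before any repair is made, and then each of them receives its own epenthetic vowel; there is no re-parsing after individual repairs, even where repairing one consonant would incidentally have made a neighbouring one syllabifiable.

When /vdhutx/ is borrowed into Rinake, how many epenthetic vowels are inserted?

After substitution the input is /ʔdhutx/.
The unsyllabifiable consonants are /ʔ/, /d/, /t/, /x/; each receives one epenthetic vowel.

4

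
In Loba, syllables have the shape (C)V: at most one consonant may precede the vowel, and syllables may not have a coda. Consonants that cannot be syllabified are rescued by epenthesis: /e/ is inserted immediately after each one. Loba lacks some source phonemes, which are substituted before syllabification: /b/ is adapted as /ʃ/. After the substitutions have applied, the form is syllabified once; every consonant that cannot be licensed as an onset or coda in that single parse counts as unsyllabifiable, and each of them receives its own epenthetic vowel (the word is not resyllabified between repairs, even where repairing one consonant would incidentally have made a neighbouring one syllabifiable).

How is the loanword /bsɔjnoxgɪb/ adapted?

Substitution: /b/ → /ʃ/, giving /ʃsɔjnoxgɪʃ/.
The consonants /ʃ/, /j/, /x/, /ʃ/ cannot be parsed into a legal (C)V syllable (no codas are permitted; onsets are limited to one consonant).
Each unlicensed consonant becomes the onset of a new syllable: /ʃ/ → /ʃe/, /j/ → /je/, /x/ → /xe/, /ʃ/ → /ʃe/.

ʃesɔjenoxegɪʃe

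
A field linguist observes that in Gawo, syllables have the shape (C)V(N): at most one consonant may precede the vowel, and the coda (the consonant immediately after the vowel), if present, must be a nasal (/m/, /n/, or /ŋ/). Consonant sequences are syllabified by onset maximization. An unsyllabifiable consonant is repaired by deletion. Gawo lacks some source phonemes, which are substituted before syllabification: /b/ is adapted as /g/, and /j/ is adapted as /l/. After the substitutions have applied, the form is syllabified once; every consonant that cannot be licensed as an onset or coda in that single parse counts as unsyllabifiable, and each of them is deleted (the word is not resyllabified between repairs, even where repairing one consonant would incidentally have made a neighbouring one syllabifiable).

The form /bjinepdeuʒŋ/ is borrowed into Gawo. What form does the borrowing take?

Substitution: /b/ → /g/, /j/ → /l/, giving /glinepdeuʒŋ/.
Syllabifying with onset maximization leaves /g/, /p/, /ʒ/, /ŋ/ stranded (only a nasal (/m/, /n/, or /ŋ/) is licensed in coda position; onsets are limited to one consonant).
Deletion applies to /g/, /p/, /ʒ/, /ŋ/.

linedeu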